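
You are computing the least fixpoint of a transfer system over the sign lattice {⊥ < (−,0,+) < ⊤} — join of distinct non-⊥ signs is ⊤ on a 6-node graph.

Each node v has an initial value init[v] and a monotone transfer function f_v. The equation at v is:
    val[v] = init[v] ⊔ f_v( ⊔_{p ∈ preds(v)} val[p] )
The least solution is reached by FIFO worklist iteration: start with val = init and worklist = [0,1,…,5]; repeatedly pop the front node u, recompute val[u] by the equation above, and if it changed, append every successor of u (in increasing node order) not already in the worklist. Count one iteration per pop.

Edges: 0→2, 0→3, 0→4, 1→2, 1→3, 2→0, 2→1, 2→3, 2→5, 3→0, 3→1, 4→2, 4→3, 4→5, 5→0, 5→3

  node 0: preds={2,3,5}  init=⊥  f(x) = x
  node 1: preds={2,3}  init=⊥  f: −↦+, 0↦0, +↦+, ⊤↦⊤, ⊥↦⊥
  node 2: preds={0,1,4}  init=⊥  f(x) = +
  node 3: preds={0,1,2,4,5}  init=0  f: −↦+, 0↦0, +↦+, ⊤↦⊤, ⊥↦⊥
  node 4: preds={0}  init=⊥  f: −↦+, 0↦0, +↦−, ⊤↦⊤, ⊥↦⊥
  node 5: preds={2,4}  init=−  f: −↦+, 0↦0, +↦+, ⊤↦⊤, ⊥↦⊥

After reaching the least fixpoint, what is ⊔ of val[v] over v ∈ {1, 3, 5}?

⊤

Trace (10 dequeues):
  [1] u=0 | in ⊤ | out ⊤ | prev ⊥ | push {}
  [2] u=1 | in 0 | out 0 | prev ⊥ | push {}
  [3] u=2 | in ⊤ | out + | prev ⊥ | push {0,1}
  [4] u=3 | in ⊤ | out ⊤ | prev 0 | push {}
  [5] u=4 | in ⊤ | out ⊤ | prev ⊥ | push {2,3}
  [6] u=5 | in ⊤ | out ⊤ | prev − | push {}
  [7] u=0 | in ⊤ | out ⊤ | ==
  [8] u=1 | in ⊤ | out ⊤ | prev 0 | push {}
  [9] u=2 | in ⊤ | out + | ==
  [10] u=3 | in ⊤ | out ⊤ | ==

Converged values:
  [0] ⊤
  [1] ⊤
  [2] +
  [3] ⊤
  [4] ⊤
  [5] ⊤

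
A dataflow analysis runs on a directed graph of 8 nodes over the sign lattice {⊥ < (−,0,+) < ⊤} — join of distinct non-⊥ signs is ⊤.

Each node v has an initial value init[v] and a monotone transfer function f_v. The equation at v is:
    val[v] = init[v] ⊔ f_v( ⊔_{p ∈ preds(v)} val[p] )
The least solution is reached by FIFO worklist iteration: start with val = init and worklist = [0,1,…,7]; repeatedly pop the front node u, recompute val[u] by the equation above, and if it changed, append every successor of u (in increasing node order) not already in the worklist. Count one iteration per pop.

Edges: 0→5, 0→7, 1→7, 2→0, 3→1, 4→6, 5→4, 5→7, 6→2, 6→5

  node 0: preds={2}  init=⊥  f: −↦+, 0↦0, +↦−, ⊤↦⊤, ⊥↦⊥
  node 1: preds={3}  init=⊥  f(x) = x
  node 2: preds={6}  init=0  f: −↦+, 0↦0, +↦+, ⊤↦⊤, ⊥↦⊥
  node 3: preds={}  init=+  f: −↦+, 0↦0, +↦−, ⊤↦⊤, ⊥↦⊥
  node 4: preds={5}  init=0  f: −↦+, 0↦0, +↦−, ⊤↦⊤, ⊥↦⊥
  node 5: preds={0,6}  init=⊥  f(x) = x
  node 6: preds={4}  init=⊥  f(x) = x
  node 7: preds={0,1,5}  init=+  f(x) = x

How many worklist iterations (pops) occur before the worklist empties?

Worklist (11 pops):
  #1 pop 0: in=0 → 0 (was ⊥); enqueue []
  #2 pop 1: in=+ → + (was ⊥); enqueue []
  #3 pop 2: in=⊥ → 0 (no change)
  #4 pop 3: in=⊥ → + (no change)
  #5 pop 4: in=⊥ → 0 (no change)
  #6 pop 5: in=0 → 0 (was ⊥); enqueue [4]
  #7 pop 6: in=0 → 0 (was ⊥); enqueue [2,5]
  #8 pop 7: in=⊤ → ⊤ (was +); enqueue []
  #9 pop 4: in=0 → 0 (no change)
  #10 pop 2: in=0 → 0 (no change)
  #11 pop 5: in=0 → 0 (no change)

Fixpoint:
  val[0] = 0
  val[1] = +
  val[2] = 0
  val[3] = +
  val[4] = 0
  val[5] = 0
  val[6] = 0
  val[7] = ⊤

11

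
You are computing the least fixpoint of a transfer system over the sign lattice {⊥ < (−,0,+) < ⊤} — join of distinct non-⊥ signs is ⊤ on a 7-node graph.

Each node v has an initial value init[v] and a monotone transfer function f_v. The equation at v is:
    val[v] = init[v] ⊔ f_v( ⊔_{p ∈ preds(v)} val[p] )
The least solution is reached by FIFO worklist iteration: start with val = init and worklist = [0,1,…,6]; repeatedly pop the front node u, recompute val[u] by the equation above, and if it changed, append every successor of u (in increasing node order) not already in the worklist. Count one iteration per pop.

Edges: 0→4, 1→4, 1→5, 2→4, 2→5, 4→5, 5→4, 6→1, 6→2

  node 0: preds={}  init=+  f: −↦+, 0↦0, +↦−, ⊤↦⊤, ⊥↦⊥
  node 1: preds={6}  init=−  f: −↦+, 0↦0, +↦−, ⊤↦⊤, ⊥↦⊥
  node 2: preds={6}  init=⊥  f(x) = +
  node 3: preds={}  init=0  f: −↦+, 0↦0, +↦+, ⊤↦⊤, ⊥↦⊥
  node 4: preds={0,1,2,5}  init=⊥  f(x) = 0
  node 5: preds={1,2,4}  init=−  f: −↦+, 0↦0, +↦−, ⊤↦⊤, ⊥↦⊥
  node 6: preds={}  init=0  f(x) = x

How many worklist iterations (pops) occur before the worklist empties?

8

Worklist (8 pops):
  #1 pop 0: in=⊥ → + (no change)
  #2 pop 1: in=0 → ⊤ (was −); enqueue []
  #3 pop 2: in=0 → + (was ⊥); enqueue []
  #4 pop 3: in=⊥ → 0 (no change)
  #5 pop 4: in=⊤ → 0 (was ⊥); enqueue []
  #6 pop 5: in=⊤ → ⊤ (was −); enqueue [4]
  #7 pop 6: in=⊥ → 0 (no change)
  #8 pop 4: in=⊤ → 0 (no change)

Fixpoint:
  val[0] = +
  val[1] = ⊤
  val[2] = +
  val[3] = 0
  val[4] = 0
  val[5] = ⊤
  val[6] = 0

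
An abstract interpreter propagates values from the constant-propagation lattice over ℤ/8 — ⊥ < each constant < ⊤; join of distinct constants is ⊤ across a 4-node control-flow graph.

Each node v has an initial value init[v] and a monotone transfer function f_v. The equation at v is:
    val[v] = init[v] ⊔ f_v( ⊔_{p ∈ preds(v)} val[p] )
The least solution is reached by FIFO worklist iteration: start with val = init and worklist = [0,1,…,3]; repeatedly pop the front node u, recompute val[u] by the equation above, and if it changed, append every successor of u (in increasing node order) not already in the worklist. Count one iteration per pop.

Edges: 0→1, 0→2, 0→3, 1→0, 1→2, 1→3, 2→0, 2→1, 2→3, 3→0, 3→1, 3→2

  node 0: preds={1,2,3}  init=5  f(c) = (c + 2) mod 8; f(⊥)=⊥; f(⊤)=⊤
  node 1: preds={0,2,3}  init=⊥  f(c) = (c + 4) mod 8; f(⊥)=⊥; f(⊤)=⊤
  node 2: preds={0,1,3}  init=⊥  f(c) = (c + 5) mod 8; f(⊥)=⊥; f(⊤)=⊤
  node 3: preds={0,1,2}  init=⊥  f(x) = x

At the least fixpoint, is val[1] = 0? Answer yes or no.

no

Worklist (9 pops):
  #1 pop 0: in=⊥ → 5 (no change)
  #2 pop 1: in=5 → 1 (was ⊥); enqueue [0]
  #3 pop 2: in=⊤ → ⊤ (was ⊥); enqueue [1]
  #4 pop 3: in=⊤ → ⊤ (was ⊥); enqueue [2]
  #5 pop 0: in=⊤ → ⊤ (was 5); enqueue [3]
  #6 pop 1: in=⊤ → ⊤ (was 1); enqueue [0]
  #7 pop 2: in=⊤ → ⊤ (no change)
  #8 pop 3: in=⊤ → ⊤ (no change)
  #9 pop 0: in=⊤ → ⊤ (no change)

Fixpoint:
  val[0] = ⊤
  val[1] = ⊤
  val[2] = ⊤
  val[3] = ⊤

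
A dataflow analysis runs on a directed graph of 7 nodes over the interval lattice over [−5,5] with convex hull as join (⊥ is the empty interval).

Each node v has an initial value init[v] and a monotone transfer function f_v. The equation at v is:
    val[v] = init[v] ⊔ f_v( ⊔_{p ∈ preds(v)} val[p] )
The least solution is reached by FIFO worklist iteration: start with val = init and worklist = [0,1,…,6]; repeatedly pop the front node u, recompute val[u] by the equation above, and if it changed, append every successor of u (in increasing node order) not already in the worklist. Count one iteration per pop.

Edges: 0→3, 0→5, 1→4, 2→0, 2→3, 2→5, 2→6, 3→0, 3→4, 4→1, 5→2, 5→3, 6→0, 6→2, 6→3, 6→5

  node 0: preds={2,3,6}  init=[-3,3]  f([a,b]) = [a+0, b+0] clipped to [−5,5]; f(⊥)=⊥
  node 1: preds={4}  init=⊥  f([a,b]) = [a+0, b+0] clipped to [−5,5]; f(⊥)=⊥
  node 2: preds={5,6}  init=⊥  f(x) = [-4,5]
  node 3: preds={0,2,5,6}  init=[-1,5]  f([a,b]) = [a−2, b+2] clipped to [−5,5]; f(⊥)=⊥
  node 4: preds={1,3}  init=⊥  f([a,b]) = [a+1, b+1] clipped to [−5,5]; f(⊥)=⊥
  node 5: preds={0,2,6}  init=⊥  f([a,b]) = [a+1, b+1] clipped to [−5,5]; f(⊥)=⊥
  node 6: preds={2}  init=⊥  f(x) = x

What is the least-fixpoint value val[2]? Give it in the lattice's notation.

Worklist (15 pops):
  #1 pop 0: in=[-1,5] → [-3,5] (was [-3,3]); enqueue []
  #2 pop 1: in=⊥ → ⊥ (no change)
  #3 pop 2: in=⊥ → [-4,5] (was ⊥); enqueue [0]
  #4 pop 3: in=[-4,5] → [-5,5] (was [-1,5]); enqueue []
  #5 pop 4: in=[-5,5] → [-4,5] (was ⊥); enqueue [1]
  #6 pop 5: in=[-4,5] → [-3,5] (was ⊥); enqueue [2,3]
  #7 pop 6: in=[-4,5] → [-4,5] (was ⊥); enqueue [5]
  #8 pop 0: in=[-5,5] → [-5,5] (was [-3,5]); enqueue []
  #9 pop 1: in=[-4,5] → [-4,5] (was ⊥); enqueue [4]
  #10 pop 2: in=[-4,5] → [-4,5] (no change)
  #11 pop 3: in=[-5,5] → [-5,5] (no change)
  #12 pop 5: in=[-5,5] → [-4,5] (was [-3,5]); enqueue [2,3]
  #13 pop 4: in=[-5,5] → [-4,5] (no change)
  #14 pop 2: in=[-4,5] → [-4,5] (no change)
  #15 pop 3: in=[-5,5] → [-5,5] (no change)

Fixpoint:
  val[0] = [-5,5]
  val[1] = [-4,5]
  val[2] = [-4,5]
  val[3] = [-5,5]
  val[4] = [-4,5]
  val[5] = [-4,5]
  val[6] = [-4,5]

[-4,5]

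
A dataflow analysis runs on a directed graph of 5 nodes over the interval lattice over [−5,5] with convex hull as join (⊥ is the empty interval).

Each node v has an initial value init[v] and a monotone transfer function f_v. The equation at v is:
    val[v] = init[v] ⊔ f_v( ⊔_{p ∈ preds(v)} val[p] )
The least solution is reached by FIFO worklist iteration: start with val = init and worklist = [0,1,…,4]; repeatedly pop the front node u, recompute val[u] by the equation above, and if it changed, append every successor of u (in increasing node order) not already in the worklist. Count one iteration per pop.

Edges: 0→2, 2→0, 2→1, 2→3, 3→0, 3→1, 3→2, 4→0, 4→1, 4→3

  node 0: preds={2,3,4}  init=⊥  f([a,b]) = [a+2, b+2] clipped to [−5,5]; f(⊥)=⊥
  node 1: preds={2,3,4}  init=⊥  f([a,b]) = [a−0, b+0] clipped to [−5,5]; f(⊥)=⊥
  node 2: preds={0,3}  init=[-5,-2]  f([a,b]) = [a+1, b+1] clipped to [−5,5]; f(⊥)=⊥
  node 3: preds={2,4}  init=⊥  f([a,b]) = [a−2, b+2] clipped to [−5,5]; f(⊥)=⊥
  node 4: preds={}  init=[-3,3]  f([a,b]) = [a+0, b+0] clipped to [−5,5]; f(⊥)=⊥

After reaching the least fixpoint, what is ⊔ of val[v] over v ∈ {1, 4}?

[-5,5]

Iteration log — 8 steps:
  step 1. node 0  ⊔preds=[-5,3]  new=[-3,5]  old=⊥  +wl: 
  step 2. node 1  ⊔preds=[-5,3]  new=[-5,3]  old=⊥  +wl: 
  step 3. node 2  ⊔preds=[-3,5]  new=[-5,5]  old=[-5,-2]  +wl: 0,1
  step 4. node 3  ⊔preds=[-5,5]  new=[-5,5]  old=⊥  +wl: 2
  step 5. node 4  ⊔preds=⊥  new=[-3,3]  stable
  step 6. node 0  ⊔preds=[-5,5]  new=[-3,5]  stable
  step 7. node 1  ⊔preds=[-5,5]  new=[-5,5]  old=[-5,3]  +wl: 
  step 8. node 2  ⊔preds=[-5,5]  new=[-5,5]  stable

Least fixpoint reached:
  node 0: [-3,5]
  node 1: [-5,5]
  node 2: [-5,5]
  node 3: [-5,5]
  node 4: [-3,3]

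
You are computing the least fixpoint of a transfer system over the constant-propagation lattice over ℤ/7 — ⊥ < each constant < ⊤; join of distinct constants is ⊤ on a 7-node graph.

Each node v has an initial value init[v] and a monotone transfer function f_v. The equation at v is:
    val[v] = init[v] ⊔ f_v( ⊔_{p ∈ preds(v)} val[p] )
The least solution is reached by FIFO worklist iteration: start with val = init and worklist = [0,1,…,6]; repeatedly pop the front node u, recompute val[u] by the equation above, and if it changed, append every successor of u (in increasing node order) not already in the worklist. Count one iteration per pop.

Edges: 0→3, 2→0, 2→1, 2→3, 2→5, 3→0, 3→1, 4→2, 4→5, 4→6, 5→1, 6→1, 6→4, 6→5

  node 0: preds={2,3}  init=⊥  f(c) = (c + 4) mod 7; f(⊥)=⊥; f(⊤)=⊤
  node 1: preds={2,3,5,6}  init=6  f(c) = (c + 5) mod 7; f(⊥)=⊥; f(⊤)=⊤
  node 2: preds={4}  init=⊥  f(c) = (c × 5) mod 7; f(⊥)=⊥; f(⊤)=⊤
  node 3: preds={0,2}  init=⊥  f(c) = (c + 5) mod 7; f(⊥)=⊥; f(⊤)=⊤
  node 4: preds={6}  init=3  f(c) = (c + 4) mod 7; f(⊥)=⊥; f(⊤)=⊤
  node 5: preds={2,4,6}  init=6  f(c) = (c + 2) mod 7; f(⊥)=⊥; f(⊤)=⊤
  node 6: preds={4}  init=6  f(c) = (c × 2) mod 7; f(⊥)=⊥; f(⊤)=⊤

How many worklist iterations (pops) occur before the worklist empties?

12

Iteration log — 12 steps:
  step 1. node 0  ⊔preds=⊥  new=⊥  stable
  step 2. node 1  ⊔preds=6  new=⊤  old=6  +wl: 
  step 3. node 2  ⊔preds=3  new=1  old=⊥  +wl: 0,1
  step 4. node 3  ⊔preds=1  new=6  old=⊥  +wl: 
  step 5. node 4  ⊔preds=6  new=3  stable
  step 6. node 5  ⊔preds=⊤  new=⊤  old=6  +wl: 
  step 7. node 6  ⊔preds=3  new=6  stable
  step 8. node 0  ⊔preds=⊤  new=⊤  old=⊥  +wl: 3
  step 9. node 1  ⊔preds=⊤  new=⊤  stable
  step 10. node 3  ⊔preds=⊤  new=⊤  old=6  +wl: 0,1
  step 11. node 0  ⊔preds=⊤  new=⊤  stable
  step 12. node 1  ⊔preds=⊤  new=⊤  stable

Least fixpoint reached:
  node 0: ⊤
  node 1: ⊤
  node 2: 1
  node 3: ⊤
  node 4: 3
  node 5: ⊤
  node 6: 6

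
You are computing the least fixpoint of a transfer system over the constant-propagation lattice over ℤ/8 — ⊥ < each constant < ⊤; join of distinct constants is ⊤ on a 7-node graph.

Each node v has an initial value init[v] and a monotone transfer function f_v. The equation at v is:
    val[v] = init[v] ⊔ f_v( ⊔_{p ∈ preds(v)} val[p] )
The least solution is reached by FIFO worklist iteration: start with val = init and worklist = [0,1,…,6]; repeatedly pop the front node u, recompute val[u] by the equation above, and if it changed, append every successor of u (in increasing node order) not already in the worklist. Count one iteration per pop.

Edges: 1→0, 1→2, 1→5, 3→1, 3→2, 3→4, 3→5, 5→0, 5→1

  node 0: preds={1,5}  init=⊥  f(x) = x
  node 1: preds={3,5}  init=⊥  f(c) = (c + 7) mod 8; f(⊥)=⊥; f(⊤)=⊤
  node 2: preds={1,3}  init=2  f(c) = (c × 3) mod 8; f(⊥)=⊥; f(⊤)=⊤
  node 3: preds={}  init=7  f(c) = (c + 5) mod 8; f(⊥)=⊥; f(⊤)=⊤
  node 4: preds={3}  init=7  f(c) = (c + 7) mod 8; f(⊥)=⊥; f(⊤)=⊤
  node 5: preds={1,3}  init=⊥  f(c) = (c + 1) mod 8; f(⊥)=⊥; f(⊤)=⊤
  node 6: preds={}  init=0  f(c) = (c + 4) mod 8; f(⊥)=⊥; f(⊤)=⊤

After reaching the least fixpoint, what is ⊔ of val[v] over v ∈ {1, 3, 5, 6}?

⊤

Worklist (12 pops):
  #1 pop 0: in=⊥ → ⊥ (no change)
  #2 pop 1: in=7 → 6 (was ⊥); enqueue [0]
  #3 pop 2: in=⊤ → ⊤ (was 2); enqueue []
  #4 pop 3: in=⊥ → 7 (no change)
  #5 pop 4: in=7 → ⊤ (was 7); enqueue []
  #6 pop 5: in=⊤ → ⊤ (was ⊥); enqueue [1]
  #7 pop 6: in=⊥ → 0 (no change)
  #8 pop 0: in=⊤ → ⊤ (was ⊥); enqueue []
  #9 pop 1: in=⊤ → ⊤ (was 6); enqueue [0,2,5]
  #10 pop 0: in=⊤ → ⊤ (no change)
  #11 pop 2: in=⊤ → ⊤ (no change)
  #12 pop 5: in=⊤ → ⊤ (no change)

Fixpoint:
  val[0] = ⊤
  val[1] = ⊤
  val[2] = ⊤
  val[3] = 7
  val[4] = ⊤
  val[5] = ⊤
  val[6] = 0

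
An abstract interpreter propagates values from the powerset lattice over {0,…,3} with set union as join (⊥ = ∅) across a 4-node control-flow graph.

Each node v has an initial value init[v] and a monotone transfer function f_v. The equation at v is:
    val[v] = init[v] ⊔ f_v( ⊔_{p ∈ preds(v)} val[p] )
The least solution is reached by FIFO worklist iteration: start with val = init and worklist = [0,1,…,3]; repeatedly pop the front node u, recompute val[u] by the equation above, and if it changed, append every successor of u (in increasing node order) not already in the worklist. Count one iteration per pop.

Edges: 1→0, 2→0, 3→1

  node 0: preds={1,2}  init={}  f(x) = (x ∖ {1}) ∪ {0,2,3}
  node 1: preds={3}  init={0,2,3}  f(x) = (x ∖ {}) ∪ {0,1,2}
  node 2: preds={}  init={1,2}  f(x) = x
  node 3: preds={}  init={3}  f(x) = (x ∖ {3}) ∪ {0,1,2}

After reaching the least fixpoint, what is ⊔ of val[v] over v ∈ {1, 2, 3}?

{0,1,2,3}

Trace (6 dequeues):
  [1] u=0 | in {0,1,2,3} | out {0,2,3} | prev {} | push {}
  [2] u=1 | in {3} | out {0,1,2,3} | prev {0,2,3} | push {0}
  [3] u=2 | in {} | out {1,2} | ==
  [4] u=3 | in {} | out {0,1,2,3} | prev {3} | push {1}
  [5] u=0 | in {0,1,2,3} | out {0,2,3} | ==
  [6] u=1 | in {0,1,2,3} | out {0,1,2,3} | ==

Converged values:
  [0] {0,2,3}
  [1] {0,1,2,3}
  [2] {1,2}
  [3] {0,1,2,3}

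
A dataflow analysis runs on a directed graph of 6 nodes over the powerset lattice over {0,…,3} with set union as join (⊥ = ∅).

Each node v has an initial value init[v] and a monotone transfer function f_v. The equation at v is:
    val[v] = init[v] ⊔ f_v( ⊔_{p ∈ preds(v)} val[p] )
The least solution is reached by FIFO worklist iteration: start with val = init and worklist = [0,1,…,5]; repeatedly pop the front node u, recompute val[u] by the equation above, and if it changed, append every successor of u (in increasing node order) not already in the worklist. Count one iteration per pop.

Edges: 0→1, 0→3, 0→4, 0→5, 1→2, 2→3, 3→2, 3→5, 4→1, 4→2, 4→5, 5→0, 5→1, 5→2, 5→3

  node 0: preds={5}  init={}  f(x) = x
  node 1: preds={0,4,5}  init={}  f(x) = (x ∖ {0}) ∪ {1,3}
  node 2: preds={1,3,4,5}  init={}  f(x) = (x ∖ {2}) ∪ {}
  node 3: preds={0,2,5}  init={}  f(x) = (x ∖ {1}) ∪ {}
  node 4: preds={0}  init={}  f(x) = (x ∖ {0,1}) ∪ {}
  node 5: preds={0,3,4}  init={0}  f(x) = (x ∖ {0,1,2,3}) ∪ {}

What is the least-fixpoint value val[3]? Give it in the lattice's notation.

{0,3}

Trace (7 dequeues):
  [1] u=0 | in {0} | out {0} | prev {} | push {}
  [2] u=1 | in {0} | out {1,3} | prev {} | push {}
  [3] u=2 | in {0,1,3} | out {0,1,3} | prev {} | push {}
  [4] u=3 | in {0,1,3} | out {0,3} | prev {} | push {2}
  [5] u=4 | in {0} | out {} | ==
  [6] u=5 | in {0,3} | out {0} | ==
  [7] u=2 | in {0,1,3} | out {0,1,3} | ==

Converged values:
  [0] {0}
  [1] {1,3}
  [2] {0,1,3}
  [3] {0,3}
  [4] {}
  [5] {0}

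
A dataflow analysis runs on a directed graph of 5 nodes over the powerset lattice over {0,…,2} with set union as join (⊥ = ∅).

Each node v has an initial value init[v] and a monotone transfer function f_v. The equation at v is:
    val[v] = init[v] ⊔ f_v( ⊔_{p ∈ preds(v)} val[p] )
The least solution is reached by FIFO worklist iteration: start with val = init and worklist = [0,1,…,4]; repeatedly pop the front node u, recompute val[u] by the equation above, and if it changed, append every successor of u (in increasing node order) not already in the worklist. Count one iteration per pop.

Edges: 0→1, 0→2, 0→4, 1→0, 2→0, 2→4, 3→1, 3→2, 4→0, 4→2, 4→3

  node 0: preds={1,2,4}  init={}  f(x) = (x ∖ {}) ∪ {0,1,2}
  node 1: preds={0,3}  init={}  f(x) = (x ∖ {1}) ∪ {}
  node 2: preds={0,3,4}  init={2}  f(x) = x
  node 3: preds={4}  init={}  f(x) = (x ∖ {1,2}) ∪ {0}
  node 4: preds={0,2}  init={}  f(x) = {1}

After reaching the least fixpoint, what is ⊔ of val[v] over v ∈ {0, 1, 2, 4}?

{0,1,2}

Trace (9 dequeues):
  [1] u=0 | in {2} | out {0,1,2} | prev {} | push {}
  [2] u=1 | in {0,1,2} | out {0,2} | prev {} | push {0}
  [3] u=2 | in {0,1,2} | out {0,1,2} | prev {2} | push {}
  [4] u=3 | in {} | out {0} | prev {} | push {1,2}
  [5] u=4 | in {0,1,2} | out {1} | prev {} | push {3}
  [6] u=0 | in {0,1,2} | out {0,1,2} | ==
  [7] u=1 | in {0,1,2} | out {0,2} | ==
  [8] u=2 | in {0,1,2} | out {0,1,2} | ==
  [9] u=3 | in {1} | out {0} | ==

Converged values:
  [0] {0,1,2}
  [1] {0,2}
  [2] {0,1,2}
  [3] {0}
  [4] {1}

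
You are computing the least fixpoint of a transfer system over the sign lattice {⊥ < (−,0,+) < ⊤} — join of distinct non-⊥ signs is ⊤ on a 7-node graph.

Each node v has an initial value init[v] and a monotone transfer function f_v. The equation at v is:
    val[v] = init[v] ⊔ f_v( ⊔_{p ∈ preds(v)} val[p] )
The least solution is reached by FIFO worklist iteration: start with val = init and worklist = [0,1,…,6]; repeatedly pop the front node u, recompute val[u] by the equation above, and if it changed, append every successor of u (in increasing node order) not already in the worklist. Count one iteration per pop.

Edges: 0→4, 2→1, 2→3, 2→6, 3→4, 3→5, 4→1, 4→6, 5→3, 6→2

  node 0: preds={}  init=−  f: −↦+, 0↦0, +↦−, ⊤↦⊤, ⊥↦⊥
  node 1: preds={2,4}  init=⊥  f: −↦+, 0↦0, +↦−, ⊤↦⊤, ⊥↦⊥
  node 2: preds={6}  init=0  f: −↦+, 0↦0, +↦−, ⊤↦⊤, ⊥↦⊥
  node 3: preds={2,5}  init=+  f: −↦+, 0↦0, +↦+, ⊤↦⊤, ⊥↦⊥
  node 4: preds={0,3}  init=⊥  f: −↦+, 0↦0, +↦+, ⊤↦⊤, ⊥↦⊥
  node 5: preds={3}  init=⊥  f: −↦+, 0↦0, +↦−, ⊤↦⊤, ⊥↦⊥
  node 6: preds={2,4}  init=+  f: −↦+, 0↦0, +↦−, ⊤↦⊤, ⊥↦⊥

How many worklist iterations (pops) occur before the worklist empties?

10

Iteration log — 10 steps:
  step 1. node 0  ⊔preds=⊥  new=−  stable
  step 2. node 1  ⊔preds=0  new=0  old=⊥  +wl: 
  step 3. node 2  ⊔preds=+  new=⊤  old=0  +wl: 1
  step 4. node 3  ⊔preds=⊤  new=⊤  old=+  +wl: 
  step 5. node 4  ⊔preds=⊤  new=⊤  old=⊥  +wl: 
  step 6. node 5  ⊔preds=⊤  new=⊤  old=⊥  +wl: 3
  step 7. node 6  ⊔preds=⊤  new=⊤  old=+  +wl: 2
  step 8. node 1  ⊔preds=⊤  new=⊤  old=0  +wl: 
  step 9. node 3  ⊔preds=⊤  new=⊤  stable
  step 10. node 2  ⊔preds=⊤  new=⊤  stable

Least fixpoint reached:
  node 0: −
  node 1: ⊤
  node 2: ⊤
  node 3: ⊤
  node 4: ⊤
  node 5: ⊤
  node 6: ⊤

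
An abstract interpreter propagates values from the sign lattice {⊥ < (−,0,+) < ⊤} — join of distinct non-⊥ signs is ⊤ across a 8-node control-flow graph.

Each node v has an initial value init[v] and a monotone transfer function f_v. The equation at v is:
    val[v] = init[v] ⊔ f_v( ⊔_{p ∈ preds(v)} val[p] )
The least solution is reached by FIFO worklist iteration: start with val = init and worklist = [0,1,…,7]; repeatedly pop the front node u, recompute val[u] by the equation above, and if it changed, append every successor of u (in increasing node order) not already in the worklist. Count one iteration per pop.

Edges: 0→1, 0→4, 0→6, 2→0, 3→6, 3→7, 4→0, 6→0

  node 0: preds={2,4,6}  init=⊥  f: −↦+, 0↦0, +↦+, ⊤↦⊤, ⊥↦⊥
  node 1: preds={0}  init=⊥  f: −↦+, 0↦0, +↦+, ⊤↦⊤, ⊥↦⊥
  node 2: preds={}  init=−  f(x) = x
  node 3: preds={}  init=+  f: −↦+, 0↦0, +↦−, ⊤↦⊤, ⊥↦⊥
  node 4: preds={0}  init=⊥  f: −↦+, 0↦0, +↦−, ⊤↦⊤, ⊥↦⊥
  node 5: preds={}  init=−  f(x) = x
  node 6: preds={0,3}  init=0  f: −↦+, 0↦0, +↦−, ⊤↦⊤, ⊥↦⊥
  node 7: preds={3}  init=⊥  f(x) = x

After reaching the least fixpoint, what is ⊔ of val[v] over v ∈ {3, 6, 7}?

⊤

Iteration log — 9 steps:
  step 1. node 0  ⊔preds=⊤  new=⊤  old=⊥  +wl: 
  step 2. node 1  ⊔preds=⊤  new=⊤  old=⊥  +wl: 
  step 3. node 2  ⊔preds=⊥  new=−  stable
  step 4. node 3  ⊔preds=⊥  new=+  stable
  step 5. node 4  ⊔preds=⊤  new=⊤  old=⊥  +wl: 0
  step 6. node 5  ⊔preds=⊥  new=−  stable
  step 7. node 6  ⊔preds=⊤  new=⊤  old=0  +wl: 
  step 8. node 7  ⊔preds=+  new=+  old=⊥  +wl: 
  step 9. node 0  ⊔preds=⊤  new=⊤  stable

Least fixpoint reached:
  node 0: ⊤
  node 1: ⊤
  node 2: −
  node 3: +
  node 4: ⊤
  node 5: −
  node 6: ⊤
  node 7: +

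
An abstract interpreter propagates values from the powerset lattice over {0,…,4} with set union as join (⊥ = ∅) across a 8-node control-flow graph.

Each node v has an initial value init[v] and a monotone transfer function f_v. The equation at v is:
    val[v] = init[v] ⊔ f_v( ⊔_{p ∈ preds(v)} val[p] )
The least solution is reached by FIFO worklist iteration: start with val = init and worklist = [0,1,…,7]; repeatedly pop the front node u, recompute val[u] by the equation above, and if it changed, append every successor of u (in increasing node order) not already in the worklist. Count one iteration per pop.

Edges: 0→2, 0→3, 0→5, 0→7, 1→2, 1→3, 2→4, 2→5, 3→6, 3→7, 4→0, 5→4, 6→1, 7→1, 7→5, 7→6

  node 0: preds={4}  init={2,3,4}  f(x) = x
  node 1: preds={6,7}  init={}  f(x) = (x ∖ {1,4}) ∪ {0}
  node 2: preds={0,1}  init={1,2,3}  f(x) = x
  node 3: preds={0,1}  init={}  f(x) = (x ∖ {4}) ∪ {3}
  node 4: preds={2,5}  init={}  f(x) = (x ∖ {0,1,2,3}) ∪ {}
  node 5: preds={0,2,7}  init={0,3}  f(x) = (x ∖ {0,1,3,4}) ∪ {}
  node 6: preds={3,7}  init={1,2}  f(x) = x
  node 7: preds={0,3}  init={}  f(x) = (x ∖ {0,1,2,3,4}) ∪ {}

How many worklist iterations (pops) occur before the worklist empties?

Worklist (13 pops):
  #1 pop 0: in={} → {2,3,4} (no change)
  #2 pop 1: in={1,2} → {0,2} (was {}); enqueue []
  #3 pop 2: in={0,2,3,4} → {0,1,2,3,4} (was {1,2,3}); enqueue []
  #4 pop 3: in={0,2,3,4} → {0,2,3} (was {}); enqueue []
  #5 pop 4: in={0,1,2,3,4} → {4} (was {}); enqueue [0]
  #6 pop 5: in={0,1,2,3,4} → {0,2,3} (was {0,3}); enqueue [4]
  #7 pop 6: in={0,2,3} → {0,1,2,3} (was {1,2}); enqueue [1]
  #8 pop 7: in={0,2,3,4} → {} (no change)
  #9 pop 0: in={4} → {2,3,4} (no change)
  #10 pop 4: in={0,1,2,3,4} → {4} (no change)
  #11 pop 1: in={0,1,2,3} → {0,2,3} (was {0,2}); enqueue [2,3]
  #12 pop 2: in={0,2,3,4} → {0,1,2,3,4} (no change)
  #13 pop 3: in={0,2,3,4} → {0,2,3} (no change)

Fixpoint:
  val[0] = {2,3,4}
  val[1] = {0,2,3}
  val[2] = {0,1,2,3,4}
  val[3] = {0,2,3}
  val[4] = {4}
  val[5] = {0,2,3}
  val[6] = {0,1,2,3}
  val[7] = {}

13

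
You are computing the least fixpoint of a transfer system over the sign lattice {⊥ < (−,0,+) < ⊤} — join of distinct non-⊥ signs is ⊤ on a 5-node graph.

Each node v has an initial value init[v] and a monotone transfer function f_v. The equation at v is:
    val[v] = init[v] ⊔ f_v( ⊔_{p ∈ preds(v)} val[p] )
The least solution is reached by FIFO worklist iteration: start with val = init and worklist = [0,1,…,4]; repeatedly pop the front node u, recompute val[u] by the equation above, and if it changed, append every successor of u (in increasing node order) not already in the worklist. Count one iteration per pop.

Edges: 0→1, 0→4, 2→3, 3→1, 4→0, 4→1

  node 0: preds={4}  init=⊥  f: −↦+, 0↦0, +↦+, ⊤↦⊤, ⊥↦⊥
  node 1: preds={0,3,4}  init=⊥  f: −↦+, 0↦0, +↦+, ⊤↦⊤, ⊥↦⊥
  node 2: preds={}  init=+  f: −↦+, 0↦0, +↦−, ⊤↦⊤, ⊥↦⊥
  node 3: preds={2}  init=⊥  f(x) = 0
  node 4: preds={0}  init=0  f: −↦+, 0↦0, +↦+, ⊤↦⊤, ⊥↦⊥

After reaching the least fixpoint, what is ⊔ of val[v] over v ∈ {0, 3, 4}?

Worklist (6 pops):
  #1 pop 0: in=0 → 0 (was ⊥); enqueue []
  #2 pop 1: in=0 → 0 (was ⊥); enqueue []
  #3 pop 2: in=⊥ → + (no change)
  #4 pop 3: in=+ → 0 (was ⊥); enqueue [1]
  #5 pop 4: in=0 → 0 (no change)
  #6 pop 1: in=0 → 0 (no change)

Fixpoint:
  val[0] = 0
  val[1] = 0
  val[2] = +
  val[3] = 0
  val[4] = 0

0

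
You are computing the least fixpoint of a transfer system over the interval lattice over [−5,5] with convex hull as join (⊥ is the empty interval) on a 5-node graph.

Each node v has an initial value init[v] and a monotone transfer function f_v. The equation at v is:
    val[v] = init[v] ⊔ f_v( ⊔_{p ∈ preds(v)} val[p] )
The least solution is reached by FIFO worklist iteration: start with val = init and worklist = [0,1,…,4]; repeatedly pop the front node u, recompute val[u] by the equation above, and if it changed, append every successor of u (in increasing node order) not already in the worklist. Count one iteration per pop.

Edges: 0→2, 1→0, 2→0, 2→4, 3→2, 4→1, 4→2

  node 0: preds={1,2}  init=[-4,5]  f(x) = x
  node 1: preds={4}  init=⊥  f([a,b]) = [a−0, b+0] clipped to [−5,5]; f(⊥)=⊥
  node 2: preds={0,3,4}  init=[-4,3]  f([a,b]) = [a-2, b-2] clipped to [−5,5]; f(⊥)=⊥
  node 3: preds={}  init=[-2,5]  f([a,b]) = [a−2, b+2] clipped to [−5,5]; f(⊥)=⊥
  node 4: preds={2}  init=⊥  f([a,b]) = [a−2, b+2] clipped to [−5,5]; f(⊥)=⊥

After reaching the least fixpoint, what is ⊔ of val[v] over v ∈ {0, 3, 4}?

Iteration log — 9 steps:
  step 1. node 0  ⊔preds=[-4,3]  new=[-4,5]  stable
  step 2. node 1  ⊔preds=⊥  new=⊥  stable
  step 3. node 2  ⊔preds=[-4,5]  new=[-5,3]  old=[-4,3]  +wl: 0
  step 4. node 3  ⊔preds=⊥  new=[-2,5]  stable
  step 5. node 4  ⊔preds=[-5,3]  new=[-5,5]  old=⊥  +wl: 1,2
  step 6. node 0  ⊔preds=[-5,3]  new=[-5,5]  old=[-4,5]  +wl: 
  step 7. node 1  ⊔preds=[-5,5]  new=[-5,5]  old=⊥  +wl: 0
  step 8. node 2  ⊔preds=[-5,5]  new=[-5,3]  stable
  step 9. node 0  ⊔preds=[-5,5]  new=[-5,5]  stable

Least fixpoint reached:
  node 0: [-5,5]
  node 1: [-5,5]
  node 2: [-5,3]
  node 3: [-2,5]
  node 4: [-5,5]

[-5,5]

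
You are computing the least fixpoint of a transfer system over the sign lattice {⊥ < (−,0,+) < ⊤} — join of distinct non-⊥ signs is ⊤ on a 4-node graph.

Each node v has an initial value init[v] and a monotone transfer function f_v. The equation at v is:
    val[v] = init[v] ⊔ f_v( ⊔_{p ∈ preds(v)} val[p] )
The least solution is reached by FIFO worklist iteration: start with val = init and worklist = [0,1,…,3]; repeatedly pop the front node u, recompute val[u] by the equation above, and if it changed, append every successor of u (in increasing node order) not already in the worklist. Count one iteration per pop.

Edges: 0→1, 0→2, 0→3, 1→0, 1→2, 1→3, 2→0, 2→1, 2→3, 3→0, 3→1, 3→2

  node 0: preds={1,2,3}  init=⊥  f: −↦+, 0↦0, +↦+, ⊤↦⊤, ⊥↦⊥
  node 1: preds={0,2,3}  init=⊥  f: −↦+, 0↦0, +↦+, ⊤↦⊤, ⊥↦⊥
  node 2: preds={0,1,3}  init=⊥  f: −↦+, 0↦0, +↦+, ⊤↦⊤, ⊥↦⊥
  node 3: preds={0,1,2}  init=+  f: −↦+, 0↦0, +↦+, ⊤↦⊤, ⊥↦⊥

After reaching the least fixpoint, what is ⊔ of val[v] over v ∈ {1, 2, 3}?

+

Iteration log — 6 steps:
  step 1. node 0  ⊔preds=+  new=+  old=⊥  +wl: 
  step 2. node 1  ⊔preds=+  new=+  old=⊥  +wl: 0
  step 3. node 2  ⊔preds=+  new=+  old=⊥  +wl: 1
  step 4. node 3  ⊔preds=+  new=+  stable
  step 5. node 0  ⊔preds=+  new=+  stable
  step 6. node 1  ⊔preds=+  new=+  stable

Least fixpoint reached:
  node 0: +
  node 1: +
  node 2: +
  node 3: +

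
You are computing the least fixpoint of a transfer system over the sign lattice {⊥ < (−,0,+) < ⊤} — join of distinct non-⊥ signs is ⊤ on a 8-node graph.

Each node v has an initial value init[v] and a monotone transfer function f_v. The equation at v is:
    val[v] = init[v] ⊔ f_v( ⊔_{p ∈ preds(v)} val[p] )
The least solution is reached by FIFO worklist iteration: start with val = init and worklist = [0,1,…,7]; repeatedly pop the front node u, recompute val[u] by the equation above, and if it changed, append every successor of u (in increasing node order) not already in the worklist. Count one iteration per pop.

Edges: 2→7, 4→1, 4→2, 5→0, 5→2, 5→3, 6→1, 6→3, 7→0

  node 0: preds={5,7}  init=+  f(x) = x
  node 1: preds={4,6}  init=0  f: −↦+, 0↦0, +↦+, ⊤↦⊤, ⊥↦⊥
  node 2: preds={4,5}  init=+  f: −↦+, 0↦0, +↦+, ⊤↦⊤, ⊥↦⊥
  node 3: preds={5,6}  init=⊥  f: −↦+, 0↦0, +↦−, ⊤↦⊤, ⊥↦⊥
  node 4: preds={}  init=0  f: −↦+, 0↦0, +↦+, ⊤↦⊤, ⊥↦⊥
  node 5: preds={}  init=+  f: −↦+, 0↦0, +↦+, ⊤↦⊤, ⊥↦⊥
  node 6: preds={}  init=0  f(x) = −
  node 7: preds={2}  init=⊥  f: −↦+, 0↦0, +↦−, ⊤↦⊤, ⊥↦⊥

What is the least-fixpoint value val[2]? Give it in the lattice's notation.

⊤

Iteration log — 11 steps:
  step 1. node 0  ⊔preds=+  new=+  stable
  step 2. node 1  ⊔preds=0  new=0  stable
  step 3. node 2  ⊔preds=⊤  new=⊤  old=+  +wl: 
  step 4. node 3  ⊔preds=⊤  new=⊤  old=⊥  +wl: 
  step 5. node 4  ⊔preds=⊥  new=0  stable
  step 6. node 5  ⊔preds=⊥  new=+  stable
  step 7. node 6  ⊔preds=⊥  new=⊤  old=0  +wl: 1,3
  step 8. node 7  ⊔preds=⊤  new=⊤  old=⊥  +wl: 0
  step 9. node 1  ⊔preds=⊤  new=⊤  old=0  +wl: 
  step 10. node 3  ⊔preds=⊤  new=⊤  stable
  step 11. node 0  ⊔preds=⊤  new=⊤  old=+  +wl: 

Least fixpoint reached:
  node 0: ⊤
  node 1: ⊤
  node 2: ⊤
  node 3: ⊤
  node 4: 0
  node 5: +
  node 6: ⊤
  node 7: ⊤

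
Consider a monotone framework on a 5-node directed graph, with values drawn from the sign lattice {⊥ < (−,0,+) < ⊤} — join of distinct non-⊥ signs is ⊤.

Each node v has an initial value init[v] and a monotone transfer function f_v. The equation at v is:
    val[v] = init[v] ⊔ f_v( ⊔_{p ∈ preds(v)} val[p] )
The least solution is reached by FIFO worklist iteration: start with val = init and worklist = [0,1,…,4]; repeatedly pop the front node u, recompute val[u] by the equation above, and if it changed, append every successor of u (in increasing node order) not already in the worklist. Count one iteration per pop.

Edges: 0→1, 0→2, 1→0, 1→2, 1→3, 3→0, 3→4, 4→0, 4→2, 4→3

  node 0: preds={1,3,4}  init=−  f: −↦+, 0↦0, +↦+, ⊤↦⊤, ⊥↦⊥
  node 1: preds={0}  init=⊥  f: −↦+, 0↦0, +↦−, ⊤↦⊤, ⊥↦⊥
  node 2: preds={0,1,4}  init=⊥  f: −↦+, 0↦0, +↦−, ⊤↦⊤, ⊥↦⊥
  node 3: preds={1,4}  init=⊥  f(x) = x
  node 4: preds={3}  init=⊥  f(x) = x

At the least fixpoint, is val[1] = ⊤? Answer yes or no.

Iteration log — 17 steps:
  step 1. node 0  ⊔preds=⊥  new=−  stable
  step 2. node 1  ⊔preds=−  new=+  old=⊥  +wl: 0
  step 3. node 2  ⊔preds=⊤  new=⊤  old=⊥  +wl: 
  step 4. node 3  ⊔preds=+  new=+  old=⊥  +wl: 
  step 5. node 4  ⊔preds=+  new=+  old=⊥  +wl: 2,3
  step 6. node 0  ⊔preds=+  new=⊤  old=−  +wl: 1
  step 7. node 2  ⊔preds=⊤  new=⊤  stable
  step 8. node 3  ⊔preds=+  new=+  stable
  step 9. node 1  ⊔preds=⊤  new=⊤  old=+  +wl: 0,2,3
  step 10. node 0  ⊔preds=⊤  new=⊤  stable
  step 11. node 2  ⊔preds=⊤  new=⊤  stable
  step 12. node 3  ⊔preds=⊤  new=⊤  old=+  +wl: 0,4
  step 13. node 0  ⊔preds=⊤  new=⊤  stable
  step 14. node 4  ⊔preds=⊤  new=⊤  old=+  +wl: 0,2,3
  step 15. node 0  ⊔preds=⊤  new=⊤  stable
  step 16. node 2  ⊔preds=⊤  new=⊤  stable
  step 17. node 3  ⊔preds=⊤  new=⊤  stable

Least fixpoint reached:
  node 0: ⊤
  node 1: ⊤
  node 2: ⊤
  node 3: ⊤
  node 4: ⊤

yes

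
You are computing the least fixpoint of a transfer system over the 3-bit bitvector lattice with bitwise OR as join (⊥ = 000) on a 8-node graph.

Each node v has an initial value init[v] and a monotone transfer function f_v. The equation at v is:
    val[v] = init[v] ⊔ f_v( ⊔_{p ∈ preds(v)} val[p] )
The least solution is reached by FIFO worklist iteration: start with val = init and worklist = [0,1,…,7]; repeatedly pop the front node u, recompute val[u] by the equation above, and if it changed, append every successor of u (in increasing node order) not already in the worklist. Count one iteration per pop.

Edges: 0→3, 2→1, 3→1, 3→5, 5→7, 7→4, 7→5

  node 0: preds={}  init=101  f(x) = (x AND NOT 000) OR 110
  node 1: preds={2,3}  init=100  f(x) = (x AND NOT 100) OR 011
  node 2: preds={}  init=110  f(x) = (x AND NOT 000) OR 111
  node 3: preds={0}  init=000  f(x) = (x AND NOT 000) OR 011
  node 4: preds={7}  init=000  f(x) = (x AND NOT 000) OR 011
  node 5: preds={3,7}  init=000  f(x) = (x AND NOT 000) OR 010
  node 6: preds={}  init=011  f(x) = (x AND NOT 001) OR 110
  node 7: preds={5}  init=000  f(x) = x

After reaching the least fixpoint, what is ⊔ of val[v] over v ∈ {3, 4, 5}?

111

Iteration log — 11 steps:
  step 1. node 0  ⊔preds=000  new=111  old=101  +wl: 
  step 2. node 1  ⊔preds=110  new=111  old=100  +wl: 
  step 3. node 2  ⊔preds=000  new=111  old=110  +wl: 1
  step 4. node 3  ⊔preds=111  new=111  old=000  +wl: 
  step 5. node 4  ⊔preds=000  new=011  old=000  +wl: 
  step 6. node 5  ⊔preds=111  new=111  old=000  +wl: 
  step 7. node 6  ⊔preds=000  new=111  old=011  +wl: 
  step 8. node 7  ⊔preds=111  new=111  old=000  +wl: 4,5
  step 9. node 1  ⊔preds=111  new=111  stable
  step 10. node 4  ⊔preds=111  new=111  old=011  +wl: 
  step 11. node 5  ⊔preds=111  new=111  stable

Least fixpoint reached:
  node 0: 111
  node 1: 111
  node 2: 111
  node 3: 111
  node 4: 111
  node 5: 111
  node 6: 111
  node 7: 111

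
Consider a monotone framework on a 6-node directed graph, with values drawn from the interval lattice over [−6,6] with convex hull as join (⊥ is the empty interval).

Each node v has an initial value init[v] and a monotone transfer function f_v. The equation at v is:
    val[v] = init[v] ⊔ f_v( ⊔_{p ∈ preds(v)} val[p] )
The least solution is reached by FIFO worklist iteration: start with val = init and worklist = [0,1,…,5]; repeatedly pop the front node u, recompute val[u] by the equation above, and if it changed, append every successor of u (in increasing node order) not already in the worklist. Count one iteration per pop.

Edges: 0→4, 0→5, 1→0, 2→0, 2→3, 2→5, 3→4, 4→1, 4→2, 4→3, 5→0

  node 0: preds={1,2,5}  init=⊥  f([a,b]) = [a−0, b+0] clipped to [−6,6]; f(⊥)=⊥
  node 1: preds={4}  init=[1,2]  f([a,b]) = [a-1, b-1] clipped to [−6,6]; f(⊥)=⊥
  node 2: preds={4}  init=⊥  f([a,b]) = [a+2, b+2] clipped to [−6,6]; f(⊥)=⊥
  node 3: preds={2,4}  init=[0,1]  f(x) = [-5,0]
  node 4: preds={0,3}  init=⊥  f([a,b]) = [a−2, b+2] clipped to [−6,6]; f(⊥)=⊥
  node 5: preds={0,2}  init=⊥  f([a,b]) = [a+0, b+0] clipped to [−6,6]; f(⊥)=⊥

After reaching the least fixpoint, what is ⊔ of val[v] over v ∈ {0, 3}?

Iteration log — 17 steps:
  step 1. node 0  ⊔preds=[1,2]  new=[1,2]  old=⊥  +wl: 
  step 2. node 1  ⊔preds=⊥  new=[1,2]  stable
  step 3. node 2  ⊔preds=⊥  new=⊥  stable
  step 4. node 3  ⊔preds=⊥  new=[-5,1]  old=[0,1]  +wl: 
  step 5. node 4  ⊔preds=[-5,2]  new=[-6,4]  old=⊥  +wl: 1,2,3
  step 6. node 5  ⊔preds=[1,2]  new=[1,2]  old=⊥  +wl: 0
  step 7. node 1  ⊔preds=[-6,4]  new=[-6,3]  old=[1,2]  +wl: 
  step 8. node 2  ⊔preds=[-6,4]  new=[-4,6]  old=⊥  +wl: 5
  step 9. node 3  ⊔preds=[-6,6]  new=[-5,1]  stable
  step 10. node 0  ⊔preds=[-6,6]  new=[-6,6]  old=[1,2]  +wl: 4
  step 11. node 5  ⊔preds=[-6,6]  new=[-6,6]  old=[1,2]  +wl: 0
  step 12. node 4  ⊔preds=[-6,6]  new=[-6,6]  old=[-6,4]  +wl: 1,2,3
  step 13. node 0  ⊔preds=[-6,6]  new=[-6,6]  stable
  step 14. node 1  ⊔preds=[-6,6]  new=[-6,5]  old=[-6,3]  +wl: 0
  step 15. node 2  ⊔preds=[-6,6]  new=[-4,6]  stable
  step 16. node 3  ⊔preds=[-6,6]  new=[-5,1]  stable
  step 17. node 0  ⊔preds=[-6,6]  new=[-6,6]  stable

Least fixpoint reached:
  node 0: [-6,6]
  node 1: [-6,5]
  node 2: [-4,6]
  node 3: [-5,1]
  node 4: [-6,6]
  node 5: [-6,6]

[-6,6]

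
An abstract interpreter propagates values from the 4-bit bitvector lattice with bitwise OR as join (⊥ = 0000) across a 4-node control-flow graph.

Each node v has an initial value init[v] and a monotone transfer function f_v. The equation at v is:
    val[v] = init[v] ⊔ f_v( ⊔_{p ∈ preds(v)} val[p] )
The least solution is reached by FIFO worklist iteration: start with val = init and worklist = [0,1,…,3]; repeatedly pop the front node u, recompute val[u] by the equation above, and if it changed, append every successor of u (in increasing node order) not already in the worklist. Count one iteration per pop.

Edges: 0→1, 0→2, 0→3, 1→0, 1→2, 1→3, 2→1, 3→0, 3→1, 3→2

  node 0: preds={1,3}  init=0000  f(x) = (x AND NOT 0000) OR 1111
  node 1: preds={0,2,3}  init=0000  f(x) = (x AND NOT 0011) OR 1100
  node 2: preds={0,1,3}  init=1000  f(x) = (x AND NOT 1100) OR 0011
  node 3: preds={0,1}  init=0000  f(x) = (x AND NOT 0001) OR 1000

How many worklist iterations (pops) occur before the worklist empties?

7

Trace (7 dequeues):
  [1] u=0 | in 0000 | out 1111 | prev 0000 | push {}
  [2] u=1 | in 1111 | out 1100 | prev 0000 | push {0}
  [3] u=2 | in 1111 | out 1011 | prev 1000 | push {1}
  [4] u=3 | in 1111 | out 1110 | prev 0000 | push {2}
  [5] u=0 | in 1110 | out 1111 | ==
  [6] u=1 | in 1111 | out 1100 | ==
  [7] u=2 | in 1111 | out 1011 | ==

Converged values:
  [0] 1111
  [1] 1100
  [2] 1011
  [3] 1110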